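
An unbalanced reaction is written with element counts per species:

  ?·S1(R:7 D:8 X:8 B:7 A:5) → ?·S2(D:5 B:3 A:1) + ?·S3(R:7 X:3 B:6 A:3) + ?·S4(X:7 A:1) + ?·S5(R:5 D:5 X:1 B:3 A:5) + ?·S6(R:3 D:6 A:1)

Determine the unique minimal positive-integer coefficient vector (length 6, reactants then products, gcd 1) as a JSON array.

R: 6·7 = 42 | 5·0+4·7+5·0+1·5+3·3 = 42
D: 6·8 = 48 | 5·5+4·0+5·0+1·5+3·6 = 48
X: 6·8 = 48 | 5·0+4·3+5·7+1·1+3·0 = 48
B: 6·7 = 42 | 5·3+4·6+5·0+1·3+3·0 = 42
A: 6·5 = 30 | 5·1+4·3+5·1+1·5+3·1 = 30
gcd(6,5,4,5,1,3) = 1

Coefficients: [6, 5, 4, 5, 1, 3]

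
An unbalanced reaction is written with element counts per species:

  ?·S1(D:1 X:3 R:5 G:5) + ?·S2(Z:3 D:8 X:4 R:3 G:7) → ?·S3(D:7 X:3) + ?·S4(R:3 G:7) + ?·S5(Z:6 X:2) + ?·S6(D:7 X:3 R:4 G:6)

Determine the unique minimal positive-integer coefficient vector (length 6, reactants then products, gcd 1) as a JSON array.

Z: 1·0+6·3 = 18 | 5·0+5·0+3·6+2·0 = 18
D: 1·1+6·8 = 49 | 5·7+5·0+3·0+2·7 = 49
X: 1·3+6·4 = 27 | 5·3+5·0+3·2+2·3 = 27
R: 1·5+6·3 = 23 | 5·0+5·3+3·0+2·4 = 23
G: 1·5+6·7 = 47 | 5·0+5·7+3·0+2·6 = 47
gcd(1,6,5,5,3,2) = 1

Coefficients: [1, 6, 5, 5, 3, 2]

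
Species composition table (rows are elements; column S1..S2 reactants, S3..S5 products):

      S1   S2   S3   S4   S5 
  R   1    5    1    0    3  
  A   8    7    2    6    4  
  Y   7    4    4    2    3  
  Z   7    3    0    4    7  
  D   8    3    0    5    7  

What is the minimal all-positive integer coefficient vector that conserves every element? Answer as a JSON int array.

R: 5·1+2·5 = 15 | 6·1+5·0+3·3 = 15
A: 5·8+2·7 = 54 | 6·2+5·6+3·4 = 54
Y: 5·7+2·4 = 43 | 6·4+5·2+3·3 = 43
Z: 5·7+2·3 = 41 | 6·0+5·4+3·7 = 41
D: 5·8+2·3 = 46 | 6·0+5·5+3·7 = 46
gcd(5,2,6,5,3) = 1

Coefficients: [5, 2, 6, 5, 3]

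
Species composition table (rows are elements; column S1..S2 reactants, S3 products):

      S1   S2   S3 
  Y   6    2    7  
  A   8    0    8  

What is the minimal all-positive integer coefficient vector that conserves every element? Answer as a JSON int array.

Coefficients: [2, 1, 2]

Y: 2·6+1·2 = 14 | 2·7 = 14
A: 2·8+1·0 = 16 | 2·8 = 16
gcd(2,1,2) = 1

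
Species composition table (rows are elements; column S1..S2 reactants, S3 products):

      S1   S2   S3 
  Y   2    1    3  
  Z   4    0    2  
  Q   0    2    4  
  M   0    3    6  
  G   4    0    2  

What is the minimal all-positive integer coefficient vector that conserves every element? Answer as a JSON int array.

Coefficients: [1, 4, 2]

Y: 1·2+4·1 = 6 | 2·3 = 6
Z: 1·4+4·0 = 4 | 2·2 = 4
Q: 1·0+4·2 = 8 | 2·4 = 8
M: 1·0+4·3 = 12 | 2·6 = 12
G: 1·4+4·0 = 4 | 2·2 = 4
gcd(1,4,2) = 1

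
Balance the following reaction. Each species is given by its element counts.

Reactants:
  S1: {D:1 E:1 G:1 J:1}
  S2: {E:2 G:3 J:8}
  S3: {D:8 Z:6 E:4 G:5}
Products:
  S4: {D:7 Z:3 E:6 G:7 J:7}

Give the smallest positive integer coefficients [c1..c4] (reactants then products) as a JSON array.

D: 6·1+1·0+1·8 = 14 | 2·7 = 14
Z: 6·0+1·0+1·6 = 6 | 2·3 = 6
E: 6·1+1·2+1·4 = 12 | 2·6 = 12
G: 6·1+1·3+1·5 = 14 | 2·7 = 14
J: 6·1+1·8+1·0 = 14 | 2·7 = 14
gcd(6,1,1,2) = 1

Coefficients: [6, 1, 1, 2]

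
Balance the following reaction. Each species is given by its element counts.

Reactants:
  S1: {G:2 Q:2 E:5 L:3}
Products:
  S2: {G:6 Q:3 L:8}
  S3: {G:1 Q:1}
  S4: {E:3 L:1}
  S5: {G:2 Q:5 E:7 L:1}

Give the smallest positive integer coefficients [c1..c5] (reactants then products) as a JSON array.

G: 5·2 = 10 | 1·6+2·1+6·0+1·2 = 10
Q: 5·2 = 10 | 1·3+2·1+6·0+1·5 = 10
E: 5·5 = 25 | 1·0+2·0+6·3+1·7 = 25
L: 5·3 = 15 | 1·8+2·0+6·1+1·1 = 15
gcd(5,1,2,6,1) = 1

Coefficients: [5, 1, 2, 6, 1]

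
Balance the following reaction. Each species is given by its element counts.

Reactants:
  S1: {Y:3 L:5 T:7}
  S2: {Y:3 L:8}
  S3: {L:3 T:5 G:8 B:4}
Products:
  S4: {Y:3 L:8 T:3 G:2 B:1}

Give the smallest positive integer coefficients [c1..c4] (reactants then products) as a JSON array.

Y: 1·3+3·3+1·0 = 12 | 4·3 = 12
L: 1·5+3·8+1·3 = 32 | 4·8 = 32
T: 1·7+3·0+1·5 = 12 | 4·3 = 12
G: 1·0+3·0+1·8 = 8 | 4·2 = 8
B: 1·0+3·0+1·4 = 4 | 4·1 = 4
gcd(1,3,1,4) = 1

Coefficients: [1, 3, 1, 4]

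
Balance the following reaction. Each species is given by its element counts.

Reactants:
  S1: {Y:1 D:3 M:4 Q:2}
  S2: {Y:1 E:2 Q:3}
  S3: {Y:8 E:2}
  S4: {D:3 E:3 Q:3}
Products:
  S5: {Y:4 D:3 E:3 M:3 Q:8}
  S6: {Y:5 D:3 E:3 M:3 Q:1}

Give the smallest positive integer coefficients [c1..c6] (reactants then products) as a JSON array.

Y: 6·1+6·1+3·8+2·0 = 36 | 4·4+4·5 = 36
D: 6·3+6·0+3·0+2·3 = 24 | 4·3+4·3 = 24
E: 6·0+6·2+3·2+2·3 = 24 | 4·3+4·3 = 24
M: 6·4+6·0+3·0+2·0 = 24 | 4·3+4·3 = 24
Q: 6·2+6·3+3·0+2·3 = 36 | 4·8+4·1 = 36
gcd(6,6,3,2,4,4) = 1

Coefficients: [6, 6, 3, 2, 4, 4]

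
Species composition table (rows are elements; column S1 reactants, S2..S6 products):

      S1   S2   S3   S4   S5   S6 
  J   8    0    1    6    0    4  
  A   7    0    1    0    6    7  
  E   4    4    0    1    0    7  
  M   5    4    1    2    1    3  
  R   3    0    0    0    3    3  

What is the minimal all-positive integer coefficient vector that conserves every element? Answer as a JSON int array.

Coefficients: [6, 1, 4, 6, 4, 2]

J: 6·8 = 48 | 1·0+4·1+6·6+4·0+2·4 = 48
A: 6·7 = 42 | 1·0+4·1+6·0+4·6+2·7 = 42
E: 6·4 = 24 | 1·4+4·0+6·1+4·0+2·7 = 24
M: 6·5 = 30 | 1·4+4·1+6·2+4·1+2·3 = 30
R: 6·3 = 18 | 1·0+4·0+6·0+4·3+2·3 = 18
gcd(6,1,4,6,4,2) = 1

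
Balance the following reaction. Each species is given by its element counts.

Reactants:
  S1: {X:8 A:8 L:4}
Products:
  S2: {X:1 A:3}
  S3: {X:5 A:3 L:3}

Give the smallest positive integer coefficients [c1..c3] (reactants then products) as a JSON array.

X: 3·8 = 24 | 4·1+4·5 = 24
A: 3·8 = 24 | 4·3+4·3 = 24
L: 3·4 = 12 | 4·0+4·3 = 12
gcd(3,4,4) = 1

Coefficients: [3, 4, 4]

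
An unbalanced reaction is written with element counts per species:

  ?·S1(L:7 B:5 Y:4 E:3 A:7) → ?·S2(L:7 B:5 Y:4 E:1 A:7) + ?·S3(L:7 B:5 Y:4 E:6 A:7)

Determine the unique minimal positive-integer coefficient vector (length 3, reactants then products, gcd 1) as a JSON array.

Coefficients: [5, 3, 2]

L: 5·7 = 35 | 3·7+2·7 = 35
B: 5·5 = 25 | 3·5+2·5 = 25
Y: 5·4 = 20 | 3·4+2·4 = 20
E: 5·3 = 15 | 3·1+2·6 = 15
A: 5·7 = 35 | 3·7+2·7 = 35
gcd(5,3,2) = 1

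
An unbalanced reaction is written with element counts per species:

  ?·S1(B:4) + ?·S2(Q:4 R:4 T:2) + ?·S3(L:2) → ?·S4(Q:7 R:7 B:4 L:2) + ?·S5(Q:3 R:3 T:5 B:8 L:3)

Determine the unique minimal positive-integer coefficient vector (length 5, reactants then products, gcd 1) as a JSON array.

Q: 6·0+5·4+5·0 = 20 | 2·7+2·3 = 20
R: 6·0+5·4+5·0 = 20 | 2·7+2·3 = 20
T: 6·0+5·2+5·0 = 10 | 2·0+2·5 = 10
B: 6·4+5·0+5·0 = 24 | 2·4+2·8 = 24
L: 6·0+5·0+5·2 = 10 | 2·2+2·3 = 10
gcd(6,5,5,2,2) = 1

Coefficients: [6, 5, 5, 2, 2]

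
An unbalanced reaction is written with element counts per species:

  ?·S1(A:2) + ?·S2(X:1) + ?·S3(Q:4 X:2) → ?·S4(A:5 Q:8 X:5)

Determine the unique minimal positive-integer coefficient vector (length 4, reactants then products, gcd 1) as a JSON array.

A: 5·2+2·0+4·0 = 10 | 2·5 = 10
Q: 5·0+2·0+4·4 = 16 | 2·8 = 16
X: 5·0+2·1+4·2 = 10 | 2·5 = 10
gcd(5,2,4,2) = 1

Coefficients: [5, 2, 4, 2]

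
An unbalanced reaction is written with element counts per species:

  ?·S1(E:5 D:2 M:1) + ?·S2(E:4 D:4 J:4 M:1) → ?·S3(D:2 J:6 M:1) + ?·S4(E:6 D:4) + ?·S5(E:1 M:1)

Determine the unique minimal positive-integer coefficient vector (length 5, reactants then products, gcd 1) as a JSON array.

E: 2·5+6·4 = 34 | 4·0+5·6+4·1 = 34
D: 2·2+6·4 = 28 | 4·2+5·4+4·0 = 28
J: 2·0+6·4 = 24 | 4·6+5·0+4·0 = 24
M: 2·1+6·1 = 8 | 4·1+5·0+4·1 = 8
gcd(2,6,4,5,4) = 1

Coefficients: [2, 6, 4, 5, 4]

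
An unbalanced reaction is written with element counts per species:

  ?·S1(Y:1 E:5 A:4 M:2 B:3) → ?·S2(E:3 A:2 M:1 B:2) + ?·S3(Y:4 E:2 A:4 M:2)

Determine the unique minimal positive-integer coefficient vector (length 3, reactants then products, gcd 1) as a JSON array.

Coefficients: [4, 6, 1]

Y: 4·1 = 4 | 6·0+1·4 = 4
E: 4·5 = 20 | 6·3+1·2 = 20
A: 4·4 = 16 | 6·2+1·4 = 16
M: 4·2 = 8 | 6·1+1·2 = 8
B: 4·3 = 12 | 6·2+1·0 = 12
gcd(4,6,1) = 1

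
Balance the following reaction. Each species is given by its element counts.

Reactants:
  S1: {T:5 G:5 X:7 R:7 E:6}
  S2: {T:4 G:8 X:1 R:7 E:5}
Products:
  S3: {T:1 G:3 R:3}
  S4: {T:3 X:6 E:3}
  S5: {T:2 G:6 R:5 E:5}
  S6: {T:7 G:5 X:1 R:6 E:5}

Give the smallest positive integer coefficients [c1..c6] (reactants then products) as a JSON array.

T: 1·5+6·4 = 29 | 6·1+2·3+5·2+1·7 = 29
G: 1·5+6·8 = 53 | 6·3+2·0+5·6+1·5 = 53
X: 1·7+6·1 = 13 | 6·0+2·6+5·0+1·1 = 13
R: 1·7+6·7 = 49 | 6·3+2·0+5·5+1·6 = 49
E: 1·6+6·5 = 36 | 6·0+2·3+5·5+1·5 = 36
gcd(1,6,6,2,5,1) = 1

Coefficients: [1, 6, 6, 2, 5, 1]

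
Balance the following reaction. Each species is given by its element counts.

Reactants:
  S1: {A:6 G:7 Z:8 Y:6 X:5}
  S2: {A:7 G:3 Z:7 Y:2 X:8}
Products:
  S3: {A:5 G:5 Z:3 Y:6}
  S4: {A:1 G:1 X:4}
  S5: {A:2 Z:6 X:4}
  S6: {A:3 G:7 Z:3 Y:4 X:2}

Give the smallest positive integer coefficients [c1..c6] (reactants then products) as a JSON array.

Coefficients: [4, 1, 3, 2, 4, 2]

A: 4·6+1·7 = 31 | 3·5+2·1+4·2+2·3 = 31
G: 4·7+1·3 = 31 | 3·5+2·1+4·0+2·7 = 31
Z: 4·8+1·7 = 39 | 3·3+2·0+4·6+2·3 = 39
Y: 4·6+1·2 = 26 | 3·6+2·0+4·0+2·4 = 26
X: 4·5+1·8 = 28 | 3·0+2·4+4·4+2·2 = 28
gcd(4,1,3,2,4,2) = 1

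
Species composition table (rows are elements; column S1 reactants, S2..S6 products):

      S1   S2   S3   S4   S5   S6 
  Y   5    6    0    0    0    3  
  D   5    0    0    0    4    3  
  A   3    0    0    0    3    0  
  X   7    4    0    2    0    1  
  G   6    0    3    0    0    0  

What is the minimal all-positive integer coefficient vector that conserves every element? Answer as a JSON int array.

Y: 3·5 = 15 | 2·6+6·0+6·0+3·0+1·3 = 15
D: 3·5 = 15 | 2·0+6·0+6·0+3·4+1·3 = 15
A: 3·3 = 9 | 2·0+6·0+6·0+3·3+1·0 = 9
X: 3·7 = 21 | 2·4+6·0+6·2+3·0+1·1 = 21
G: 3·6 = 18 | 2·0+6·3+6·0+3·0+1·0 = 18
gcd(3,2,6,6,3,1) = 1

Coefficients: [3, 2, 6, 6, 3, 1]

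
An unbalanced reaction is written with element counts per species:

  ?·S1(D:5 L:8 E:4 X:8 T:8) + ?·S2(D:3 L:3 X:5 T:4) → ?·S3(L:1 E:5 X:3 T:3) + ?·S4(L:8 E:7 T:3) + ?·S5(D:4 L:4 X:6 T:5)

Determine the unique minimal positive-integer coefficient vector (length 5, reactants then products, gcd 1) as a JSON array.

D: 3·5+3·3 = 24 | 1·0+1·0+6·4 = 24
L: 3·8+3·3 = 33 | 1·1+1·8+6·4 = 33
E: 3·4+3·0 = 12 | 1·5+1·7+6·0 = 12
X: 3·8+3·5 = 39 | 1·3+1·0+6·6 = 39
T: 3·8+3·4 = 36 | 1·3+1·3+6·5 = 36
gcd(3,3,1,1,6) = 1

Coefficients: [3, 3, 1, 1, 6]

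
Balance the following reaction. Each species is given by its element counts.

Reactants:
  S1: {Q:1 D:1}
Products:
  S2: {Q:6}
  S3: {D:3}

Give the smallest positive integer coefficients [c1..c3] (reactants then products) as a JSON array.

Q: 6·1 = 6 | 1·6+2·0 = 6
D: 6·1 = 6 | 1·0+2·3 = 6
gcd(6,1,2) = 1

Coefficients: [6, 1, 2]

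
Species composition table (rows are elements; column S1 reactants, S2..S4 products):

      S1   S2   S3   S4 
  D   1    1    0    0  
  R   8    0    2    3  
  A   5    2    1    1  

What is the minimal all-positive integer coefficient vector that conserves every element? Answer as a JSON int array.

D: 1·1 = 1 | 1·1+1·0+2·0 = 1
R: 1·8 = 8 | 1·0+1·2+2·3 = 8
A: 1·5 = 5 | 1·2+1·1+2·1 = 5
gcd(1,1,1,2) = 1

Coefficients: [1, 1, 1, 2]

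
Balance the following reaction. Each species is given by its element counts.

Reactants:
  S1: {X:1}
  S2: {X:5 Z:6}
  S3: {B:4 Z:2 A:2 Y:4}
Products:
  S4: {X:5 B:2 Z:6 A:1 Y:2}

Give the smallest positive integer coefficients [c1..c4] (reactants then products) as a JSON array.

Coefficients: [5, 5, 3, 6]

X: 5·1+5·5+3·0 = 30 | 6·5 = 30
B: 5·0+5·0+3·4 = 12 | 6·2 = 12
Z: 5·0+5·6+3·2 = 36 | 6·6 = 36
A: 5·0+5·0+3·2 = 6 | 6·1 = 6
Y: 5·0+5·0+3·4 = 12 | 6·2 = 12
gcd(5,5,3,6) = 1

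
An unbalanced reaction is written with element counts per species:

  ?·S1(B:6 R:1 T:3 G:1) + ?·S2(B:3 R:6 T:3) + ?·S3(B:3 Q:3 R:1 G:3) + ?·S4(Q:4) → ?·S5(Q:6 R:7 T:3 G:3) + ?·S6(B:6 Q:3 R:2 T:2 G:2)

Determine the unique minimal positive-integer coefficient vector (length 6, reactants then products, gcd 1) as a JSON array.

B: 3·6+2·3+4·3+3·0 = 36 | 1·0+6·6 = 36
Q: 3·0+2·0+4·3+3·4 = 24 | 1·6+6·3 = 24
R: 3·1+2·6+4·1+3·0 = 19 | 1·7+6·2 = 19
T: 3·3+2·3+4·0+3·0 = 15 | 1·3+6·2 = 15
G: 3·1+2·0+4·3+3·0 = 15 | 1·3+6·2 = 15
gcd(3,2,4,3,1,6) = 1

Coefficients: [3, 2, 4, 3, 1, 6]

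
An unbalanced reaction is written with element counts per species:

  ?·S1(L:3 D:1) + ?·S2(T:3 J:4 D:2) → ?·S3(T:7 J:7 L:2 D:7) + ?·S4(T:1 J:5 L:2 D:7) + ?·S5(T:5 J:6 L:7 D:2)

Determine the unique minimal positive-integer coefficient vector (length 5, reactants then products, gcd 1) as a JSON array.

T: 6·0+6·3 = 18 | 1·7+1·1+2·5 = 18
J: 6·0+6·4 = 24 | 1·7+1·5+2·6 = 24
L: 6·3+6·0 = 18 | 1·2+1·2+2·7 = 18
D: 6·1+6·2 = 18 | 1·7+1·7+2·2 = 18
gcd(6,6,1,1,2) = 1

Coefficients: [6, 6, 1, 1, 2]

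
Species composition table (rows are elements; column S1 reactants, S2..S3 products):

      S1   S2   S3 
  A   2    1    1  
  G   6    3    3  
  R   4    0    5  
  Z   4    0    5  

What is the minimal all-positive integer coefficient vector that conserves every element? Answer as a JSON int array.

A: 5·2 = 10 | 6·1+4·1 = 10
G: 5·6 = 30 | 6·3+4·3 = 30
R: 5·4 = 20 | 6·0+4·5 = 20
Z: 5·4 = 20 | 6·0+4·5 = 20
gcd(5,6,4) = 1

Coefficients: [5, 6, 4]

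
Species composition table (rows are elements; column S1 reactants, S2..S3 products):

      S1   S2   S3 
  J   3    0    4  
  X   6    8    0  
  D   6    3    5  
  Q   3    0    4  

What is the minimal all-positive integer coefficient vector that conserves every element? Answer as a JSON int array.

J: 4·3 = 12 | 3·0+3·4 = 12
X: 4·6 = 24 | 3·8+3·0 = 24
D: 4·6 = 24 | 3·3+3·5 = 24
Q: 4·3 = 12 | 3·0+3·4 = 12
gcd(4,3,3) = 1

Coefficients: [4, 3, 3]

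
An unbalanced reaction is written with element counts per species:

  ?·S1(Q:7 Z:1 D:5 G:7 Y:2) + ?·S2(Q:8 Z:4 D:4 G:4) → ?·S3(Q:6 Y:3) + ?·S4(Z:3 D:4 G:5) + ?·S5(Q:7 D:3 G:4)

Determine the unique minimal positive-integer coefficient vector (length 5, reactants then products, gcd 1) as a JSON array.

Coefficients: [6, 3, 4, 6, 6]

Q: 6·7+3·8 = 66 | 4·6+6·0+6·7 = 66
Z: 6·1+3·4 = 18 | 4·0+6·3+6·0 = 18
D: 6·5+3·4 = 42 | 4·0+6·4+6·3 = 42
G: 6·7+3·4 = 54 | 4·0+6·5+6·4 = 54
Y: 6·2+3·0 = 12 | 4·3+6·0+6·0 = 12
gcd(6,3,4,6,6) = 1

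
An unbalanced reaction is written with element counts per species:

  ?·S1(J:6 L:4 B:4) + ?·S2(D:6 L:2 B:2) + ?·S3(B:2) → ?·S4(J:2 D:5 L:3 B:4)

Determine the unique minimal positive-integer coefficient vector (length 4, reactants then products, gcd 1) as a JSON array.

J: 2·6+5·0+3·0 = 12 | 6·2 = 12
D: 2·0+5·6+3·0 = 30 | 6·5 = 30
L: 2·4+5·2+3·0 = 18 | 6·3 = 18
B: 2·4+5·2+3·2 = 24 | 6·4 = 24
gcd(2,5,3,6) = 1

Coefficients: [2, 5, 3, 6]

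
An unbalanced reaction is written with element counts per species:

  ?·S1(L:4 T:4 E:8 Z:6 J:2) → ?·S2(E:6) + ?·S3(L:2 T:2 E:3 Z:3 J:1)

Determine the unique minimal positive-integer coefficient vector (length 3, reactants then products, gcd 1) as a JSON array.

L: 3·4 = 12 | 1·0+6·2 = 12
T: 3·4 = 12 | 1·0+6·2 = 12
E: 3·8 = 24 | 1·6+6·3 = 24
Z: 3·6 = 18 | 1·0+6·3 = 18
J: 3·2 = 6 | 1·0+6·1 = 6
gcd(3,1,6) = 1

Coefficients: [3, 1, 6]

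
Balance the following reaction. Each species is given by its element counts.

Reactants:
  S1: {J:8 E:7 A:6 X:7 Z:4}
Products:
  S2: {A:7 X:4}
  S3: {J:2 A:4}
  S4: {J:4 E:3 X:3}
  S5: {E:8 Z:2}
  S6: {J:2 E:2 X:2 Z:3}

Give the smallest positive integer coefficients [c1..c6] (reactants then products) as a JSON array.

Coefficients: [5, 2, 4, 5, 1, 6]

J: 5·8 = 40 | 2·0+4·2+5·4+1·0+6·2 = 40
E: 5·7 = 35 | 2·0+4·0+5·3+1·8+6·2 = 35
A: 5·6 = 30 | 2·7+4·4+5·0+1·0+6·0 = 30
X: 5·7 = 35 | 2·4+4·0+5·3+1·0+6·2 = 35
Z: 5·4 = 20 | 2·0+4·0+5·0+1·2+6·3 = 20
gcd(5,2,4,5,1,6) = 1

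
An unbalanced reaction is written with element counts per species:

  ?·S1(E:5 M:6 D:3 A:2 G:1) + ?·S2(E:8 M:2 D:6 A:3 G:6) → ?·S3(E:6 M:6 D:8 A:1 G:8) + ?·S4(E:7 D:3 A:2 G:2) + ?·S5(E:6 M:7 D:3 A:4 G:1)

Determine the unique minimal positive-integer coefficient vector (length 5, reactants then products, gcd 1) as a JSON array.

Coefficients: [6, 5, 3, 4, 4]

E: 6·5+5·8 = 70 | 3·6+4·7+4·6 = 70
M: 6·6+5·2 = 46 | 3·6+4·0+4·7 = 46
D: 6·3+5·6 = 48 | 3·8+4·3+4·3 = 48
A: 6·2+5·3 = 27 | 3·1+4·2+4·4 = 27
G: 6·1+5·6 = 36 | 3·8+4·2+4·1 = 36
gcd(6,5,3,4,4) = 1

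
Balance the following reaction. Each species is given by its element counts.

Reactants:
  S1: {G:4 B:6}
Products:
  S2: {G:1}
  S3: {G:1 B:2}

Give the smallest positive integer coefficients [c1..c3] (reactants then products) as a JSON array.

Coefficients: [1, 1, 3]

G: 1·4 = 4 | 1·1+3·1 = 4
B: 1·6 = 6 | 1·0+3·2 = 6
gcd(1,1,3) = 1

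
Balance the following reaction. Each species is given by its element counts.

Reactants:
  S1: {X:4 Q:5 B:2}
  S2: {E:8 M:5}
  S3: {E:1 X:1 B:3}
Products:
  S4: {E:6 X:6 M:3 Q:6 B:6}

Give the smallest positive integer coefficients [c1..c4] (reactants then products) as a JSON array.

E: 6·0+3·8+6·1 = 30 | 5·6 = 30
X: 6·4+3·0+6·1 = 30 | 5·6 = 30
M: 6·0+3·5+6·0 = 15 | 5·3 = 15
Q: 6·5+3·0+6·0 = 30 | 5·6 = 30
B: 6·2+3·0+6·3 = 30 | 5·6 = 30
gcd(6,3,6,5) = 1

Coefficients: [6, 3, 6, 5]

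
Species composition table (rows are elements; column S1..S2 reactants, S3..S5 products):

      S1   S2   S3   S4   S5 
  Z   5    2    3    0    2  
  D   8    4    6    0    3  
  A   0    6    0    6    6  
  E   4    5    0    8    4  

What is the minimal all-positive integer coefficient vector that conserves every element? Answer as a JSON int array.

Z: 1·5+4·2 = 13 | 3·3+2·0+2·2 = 13
D: 1·8+4·4 = 24 | 3·6+2·0+2·3 = 24
A: 1·0+4·6 = 24 | 3·0+2·6+2·6 = 24
E: 1·4+4·5 = 24 | 3·0+2·8+2·4 = 24
gcd(1,4,3,2,2) = 1

Coefficients: [1, 4, 3, 2, 2]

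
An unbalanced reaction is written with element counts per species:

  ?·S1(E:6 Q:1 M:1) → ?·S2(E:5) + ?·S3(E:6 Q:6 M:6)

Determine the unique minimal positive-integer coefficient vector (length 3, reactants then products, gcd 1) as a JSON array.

Coefficients: [6, 6, 1]

E: 6·6 = 36 | 6·5+1·6 = 36
Q: 6·1 = 6 | 6·0+1·6 = 6
M: 6·1 = 6 | 6·0+1·6 = 6
gcd(6,6,1) = 1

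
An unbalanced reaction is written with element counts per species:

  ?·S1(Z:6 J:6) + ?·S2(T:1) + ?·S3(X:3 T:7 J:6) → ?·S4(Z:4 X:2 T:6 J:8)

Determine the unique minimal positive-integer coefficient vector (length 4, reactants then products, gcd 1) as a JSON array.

Z: 2·6+4·0+2·0 = 12 | 3·4 = 12
X: 2·0+4·0+2·3 = 6 | 3·2 = 6
T: 2·0+4·1+2·7 = 18 | 3·6 = 18
J: 2·6+4·0+2·6 = 24 | 3·8 = 24
gcd(2,4,2,3) = 1

Coefficients: [2, 4, 2, 3]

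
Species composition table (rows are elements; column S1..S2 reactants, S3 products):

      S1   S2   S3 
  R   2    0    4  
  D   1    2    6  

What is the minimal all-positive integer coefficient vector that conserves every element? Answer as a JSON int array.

Coefficients: [2, 2, 1]

R: 2·2+2·0 = 4 | 1·4 = 4
D: 2·1+2·2 = 6 | 1·6 = 6
gcd(2,2,1) = 1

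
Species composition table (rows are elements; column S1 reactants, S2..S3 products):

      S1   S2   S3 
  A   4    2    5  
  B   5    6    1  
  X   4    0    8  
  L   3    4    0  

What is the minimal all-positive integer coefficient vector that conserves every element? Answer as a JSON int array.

A: 4·4 = 16 | 3·2+2·5 = 16
B: 4·5 = 20 | 3·6+2·1 = 20
X: 4·4 = 16 | 3·0+2·8 = 16
L: 4·3 = 12 | 3·4+2·0 = 12
gcd(4,3,2) = 1

Coefficients: [4, 3, 2]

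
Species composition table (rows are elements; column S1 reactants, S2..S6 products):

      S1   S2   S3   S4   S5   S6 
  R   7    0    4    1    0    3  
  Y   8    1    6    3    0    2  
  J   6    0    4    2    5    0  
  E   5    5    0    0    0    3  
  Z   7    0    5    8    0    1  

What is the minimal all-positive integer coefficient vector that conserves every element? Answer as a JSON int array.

Coefficients: [4, 1, 3, 1, 2, 5]

R: 4·7 = 28 | 1·0+3·4+1·1+2·0+5·3 = 28
Y: 4·8 = 32 | 1·1+3·6+1·3+2·0+5·2 = 32
J: 4·6 = 24 | 1·0+3·4+1·2+2·5+5·0 = 24
E: 4·5 = 20 | 1·5+3·0+1·0+2·0+5·3 = 20
Z: 4·7 = 28 | 1·0+3·5+1·8+2·0+5·1 = 28
gcd(4,1,3,1,2,5) = 1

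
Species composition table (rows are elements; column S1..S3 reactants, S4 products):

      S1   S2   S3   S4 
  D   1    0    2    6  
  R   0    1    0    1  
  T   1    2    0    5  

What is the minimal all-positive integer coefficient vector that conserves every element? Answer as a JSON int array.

Coefficients: [6, 2, 3, 2]

D: 6·1+2·0+3·2 = 12 | 2·6 = 12
R: 6·0+2·1+3·0 = 2 | 2·1 = 2
T: 6·1+2·2+3·0 = 10 | 2·5 = 10
gcd(6,2,3,2) = 1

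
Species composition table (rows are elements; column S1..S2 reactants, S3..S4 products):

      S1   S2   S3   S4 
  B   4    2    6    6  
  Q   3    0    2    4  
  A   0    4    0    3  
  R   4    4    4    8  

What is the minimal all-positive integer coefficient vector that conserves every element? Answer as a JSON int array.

B: 6·4+3·2 = 30 | 1·6+4·6 = 30
Q: 6·3+3·0 = 18 | 1·2+4·4 = 18
A: 6·0+3·4 = 12 | 1·0+4·3 = 12
R: 6·4+3·4 = 36 | 1·4+4·8 = 36
gcd(6,3,1,4) = 1

Coefficients: [6, 3, 1, 4]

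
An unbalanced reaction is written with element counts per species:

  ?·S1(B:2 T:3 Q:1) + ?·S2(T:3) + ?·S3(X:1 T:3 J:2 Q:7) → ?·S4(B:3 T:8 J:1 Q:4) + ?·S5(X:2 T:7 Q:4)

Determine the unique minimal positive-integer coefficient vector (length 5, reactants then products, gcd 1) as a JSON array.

X: 6·0+5·0+2·1 = 2 | 4·0+1·2 = 2
B: 6·2+5·0+2·0 = 12 | 4·3+1·0 = 12
T: 6·3+5·3+2·3 = 39 | 4·8+1·7 = 39
J: 6·0+5·0+2·2 = 4 | 4·1+1·0 = 4
Q: 6·1+5·0+2·7 = 20 | 4·4+1·4 = 20
gcd(6,5,2,4,1) = 1

Coefficients: [6, 5, 2, 4, 1]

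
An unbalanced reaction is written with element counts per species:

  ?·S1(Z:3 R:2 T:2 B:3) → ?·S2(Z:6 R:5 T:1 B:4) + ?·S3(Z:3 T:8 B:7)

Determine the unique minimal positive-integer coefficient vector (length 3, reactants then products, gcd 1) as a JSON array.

Z: 5·3 = 15 | 2·6+1·3 = 15
R: 5·2 = 10 | 2·5+1·0 = 10
T: 5·2 = 10 | 2·1+1·8 = 10
B: 5·3 = 15 | 2·4+1·7 = 15
gcd(5,2,1) = 1

Coefficients: [5, 2, 1]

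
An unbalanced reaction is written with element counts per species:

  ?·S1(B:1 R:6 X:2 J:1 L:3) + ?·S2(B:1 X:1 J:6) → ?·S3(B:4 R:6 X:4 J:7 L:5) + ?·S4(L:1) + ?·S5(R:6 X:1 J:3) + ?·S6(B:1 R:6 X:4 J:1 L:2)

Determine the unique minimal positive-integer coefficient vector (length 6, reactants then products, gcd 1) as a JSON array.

Coefficients: [6, 3, 2, 6, 3, 1]

B: 6·1+3·1 = 9 | 2·4+6·0+3·0+1·1 = 9
R: 6·6+3·0 = 36 | 2·6+6·0+3·6+1·6 = 36
X: 6·2+3·1 = 15 | 2·4+6·0+3·1+1·4 = 15
J: 6·1+3·6 = 24 | 2·7+6·0+3·3+1·1 = 24
L: 6·3+3·0 = 18 | 2·5+6·1+3·0+1·2 = 18
gcd(6,3,2,6,3,1) = 1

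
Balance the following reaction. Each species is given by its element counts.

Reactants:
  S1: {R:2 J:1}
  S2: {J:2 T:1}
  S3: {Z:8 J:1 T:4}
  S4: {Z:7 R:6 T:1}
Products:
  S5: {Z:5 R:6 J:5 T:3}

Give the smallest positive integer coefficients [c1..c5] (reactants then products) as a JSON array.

Coefficients: [6, 4, 1, 1, 3]

Z: 6·0+4·0+1·8+1·7 = 15 | 3·5 = 15
R: 6·2+4·0+1·0+1·6 = 18 | 3·6 = 18
J: 6·1+4·2+1·1+1·0 = 15 | 3·5 = 15
T: 6·0+4·1+1·4+1·1 = 9 | 3·3 = 9
gcd(6,4,1,1,3) = 1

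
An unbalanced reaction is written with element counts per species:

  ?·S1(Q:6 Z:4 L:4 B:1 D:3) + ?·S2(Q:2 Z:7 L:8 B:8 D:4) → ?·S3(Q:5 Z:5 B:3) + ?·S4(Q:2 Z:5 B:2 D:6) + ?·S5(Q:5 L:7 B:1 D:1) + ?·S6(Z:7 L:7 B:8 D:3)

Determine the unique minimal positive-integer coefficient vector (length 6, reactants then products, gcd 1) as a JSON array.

Q: 2·6+6·2 = 24 | 1·5+2·2+3·5+5·0 = 24
Z: 2·4+6·7 = 50 | 1·5+2·5+3·0+5·7 = 50
L: 2·4+6·8 = 56 | 1·0+2·0+3·7+5·7 = 56
B: 2·1+6·8 = 50 | 1·3+2·2+3·1+5·8 = 50
D: 2·3+6·4 = 30 | 1·0+2·6+3·1+5·3 = 30
gcd(2,6,1,2,3,5) = 1

Coefficients: [2, 6, 1, 2, 3, 5]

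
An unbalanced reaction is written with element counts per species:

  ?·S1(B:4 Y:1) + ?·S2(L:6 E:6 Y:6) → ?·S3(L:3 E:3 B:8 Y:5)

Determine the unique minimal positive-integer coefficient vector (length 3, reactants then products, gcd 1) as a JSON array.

Coefficients: [4, 1, 2]

L: 4·0+1·6 = 6 | 2·3 = 6
E: 4·0+1·6 = 6 | 2·3 = 6
B: 4·4+1·0 = 16 | 2·8 = 16
Y: 4·1+1·6 = 10 | 2·5 = 10
gcd(4,1,2) = 1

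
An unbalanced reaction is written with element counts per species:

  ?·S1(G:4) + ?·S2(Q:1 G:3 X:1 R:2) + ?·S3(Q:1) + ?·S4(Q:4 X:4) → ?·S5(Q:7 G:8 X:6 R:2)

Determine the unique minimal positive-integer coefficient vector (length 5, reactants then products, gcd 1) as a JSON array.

Coefficients: [5, 4, 4, 5, 4]

Q: 5·0+4·1+4·1+5·4 = 28 | 4·7 = 28
G: 5·4+4·3+4·0+5·0 = 32 | 4·8 = 32
X: 5·0+4·1+4·0+5·4 = 24 | 4·6 = 24
R: 5·0+4·2+4·0+5·0 = 8 | 4·2 = 8
gcd(5,4,4,5,4) = 1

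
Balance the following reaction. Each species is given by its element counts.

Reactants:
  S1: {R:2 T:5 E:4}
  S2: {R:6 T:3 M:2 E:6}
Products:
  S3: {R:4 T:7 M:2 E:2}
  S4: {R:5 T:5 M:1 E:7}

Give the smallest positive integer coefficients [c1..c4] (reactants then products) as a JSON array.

R: 5·2+4·6 = 34 | 1·4+6·5 = 34
T: 5·5+4·3 = 37 | 1·7+6·5 = 37
M: 5·0+4·2 = 8 | 1·2+6·1 = 8
E: 5·4+4·6 = 44 | 1·2+6·7 = 44
gcd(5,4,1,6) = 1

Coefficients: [5, 4, 1, 6]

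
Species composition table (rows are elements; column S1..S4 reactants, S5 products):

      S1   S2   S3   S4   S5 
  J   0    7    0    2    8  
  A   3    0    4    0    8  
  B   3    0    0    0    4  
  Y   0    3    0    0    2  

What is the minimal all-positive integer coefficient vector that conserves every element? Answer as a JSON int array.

J: 4·0+2·7+3·0+5·2 = 24 | 3·8 = 24
A: 4·3+2·0+3·4+5·0 = 24 | 3·8 = 24
B: 4·3+2·0+3·0+5·0 = 12 | 3·4 = 12
Y: 4·0+2·3+3·0+5·0 = 6 | 3·2 = 6
gcd(4,2,3,5,3) = 1

Coefficients: [4, 2, 3, 5, 3]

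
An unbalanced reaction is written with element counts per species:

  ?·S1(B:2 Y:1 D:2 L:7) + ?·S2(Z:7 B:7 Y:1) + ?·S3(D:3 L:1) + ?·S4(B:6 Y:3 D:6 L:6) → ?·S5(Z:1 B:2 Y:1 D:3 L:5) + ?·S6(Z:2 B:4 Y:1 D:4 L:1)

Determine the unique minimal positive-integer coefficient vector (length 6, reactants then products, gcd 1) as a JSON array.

Z: 1·0+2·7+6·0+2·0 = 14 | 4·1+5·2 = 14
B: 1·2+2·7+6·0+2·6 = 28 | 4·2+5·4 = 28
Y: 1·1+2·1+6·0+2·3 = 9 | 4·1+5·1 = 9
D: 1·2+2·0+6·3+2·6 = 32 | 4·3+5·4 = 32
L: 1·7+2·0+6·1+2·6 = 25 | 4·5+5·1 = 25
gcd(1,2,6,2,4,5) = 1

Coefficients: [1, 2, 6, 2, 4, 5]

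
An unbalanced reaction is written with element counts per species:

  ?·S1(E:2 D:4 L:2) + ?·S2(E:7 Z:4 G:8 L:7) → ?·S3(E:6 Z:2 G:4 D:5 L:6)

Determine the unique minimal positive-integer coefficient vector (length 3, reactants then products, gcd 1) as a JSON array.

Coefficients: [5, 2, 4]

E: 5·2+2·7 = 24 | 4·6 = 24
Z: 5·0+2·4 = 8 | 4·2 = 8
G: 5·0+2·8 = 16 | 4·4 = 16
D: 5·4+2·0 = 20 | 4·5 = 20
L: 5·2+2·7 = 24 | 4·6 = 24
gcd(5,2,4) = 1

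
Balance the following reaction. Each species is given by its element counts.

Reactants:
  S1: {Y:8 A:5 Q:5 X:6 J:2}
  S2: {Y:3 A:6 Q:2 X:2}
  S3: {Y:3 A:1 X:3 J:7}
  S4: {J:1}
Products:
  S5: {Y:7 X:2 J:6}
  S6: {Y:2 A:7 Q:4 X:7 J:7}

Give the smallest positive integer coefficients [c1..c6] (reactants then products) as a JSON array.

Coefficients: [2, 1, 5, 6, 4, 3]

Y: 2·8+1·3+5·3+6·0 = 34 | 4·7+3·2 = 34
A: 2·5+1·6+5·1+6·0 = 21 | 4·0+3·7 = 21
Q: 2·5+1·2+5·0+6·0 = 12 | 4·0+3·4 = 12
X: 2·6+1·2+5·3+6·0 = 29 | 4·2+3·7 = 29
J: 2·2+1·0+5·7+6·1 = 45 | 4·6+3·7 = 45
gcd(2,1,5,6,4,3) = 1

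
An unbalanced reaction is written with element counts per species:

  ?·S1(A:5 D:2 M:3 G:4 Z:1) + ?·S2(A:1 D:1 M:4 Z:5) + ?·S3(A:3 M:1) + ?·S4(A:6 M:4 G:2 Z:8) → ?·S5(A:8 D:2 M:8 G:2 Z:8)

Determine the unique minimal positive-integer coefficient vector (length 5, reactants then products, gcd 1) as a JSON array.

Coefficients: [2, 6, 6, 1, 5]

A: 2·5+6·1+6·3+1·6 = 40 | 5·8 = 40
D: 2·2+6·1+6·0+1·0 = 10 | 5·2 = 10
M: 2·3+6·4+6·1+1·4 = 40 | 5·8 = 40
G: 2·4+6·0+6·0+1·2 = 10 | 5·2 = 10
Z: 2·1+6·5+6·0+1·8 = 40 | 5·8 = 40
gcd(2,6,6,1,5) = 1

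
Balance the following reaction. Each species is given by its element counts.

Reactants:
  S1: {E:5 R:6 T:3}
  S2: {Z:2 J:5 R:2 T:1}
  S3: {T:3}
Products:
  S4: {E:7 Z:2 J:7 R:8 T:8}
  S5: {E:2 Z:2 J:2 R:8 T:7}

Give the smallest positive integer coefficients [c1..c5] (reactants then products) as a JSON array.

Coefficients: [5, 5, 6, 3, 2]

E: 5·5+5·0+6·0 = 25 | 3·7+2·2 = 25
Z: 5·0+5·2+6·0 = 10 | 3·2+2·2 = 10
J: 5·0+5·5+6·0 = 25 | 3·7+2·2 = 25
R: 5·6+5·2+6·0 = 40 | 3·8+2·8 = 40
T: 5·3+5·1+6·3 = 38 | 3·8+2·7 = 38
gcd(5,5,6,3,2) = 1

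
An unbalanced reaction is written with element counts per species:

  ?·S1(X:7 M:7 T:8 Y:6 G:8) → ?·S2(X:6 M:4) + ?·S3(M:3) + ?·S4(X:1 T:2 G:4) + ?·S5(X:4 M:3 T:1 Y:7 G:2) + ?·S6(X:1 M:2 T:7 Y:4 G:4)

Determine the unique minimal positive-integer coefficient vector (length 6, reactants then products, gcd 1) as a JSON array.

X: 5·7 = 35 | 3·6+3·0+5·1+2·4+4·1 = 35
M: 5·7 = 35 | 3·4+3·3+5·0+2·3+4·2 = 35
T: 5·8 = 40 | 3·0+3·0+5·2+2·1+4·7 = 40
Y: 5·6 = 30 | 3·0+3·0+5·0+2·7+4·4 = 30
G: 5·8 = 40 | 3·0+3·0+5·4+2·2+4·4 = 40
gcd(5,3,3,5,2,4) = 1

Coefficients: [5, 3, 3, 5, 2, 4]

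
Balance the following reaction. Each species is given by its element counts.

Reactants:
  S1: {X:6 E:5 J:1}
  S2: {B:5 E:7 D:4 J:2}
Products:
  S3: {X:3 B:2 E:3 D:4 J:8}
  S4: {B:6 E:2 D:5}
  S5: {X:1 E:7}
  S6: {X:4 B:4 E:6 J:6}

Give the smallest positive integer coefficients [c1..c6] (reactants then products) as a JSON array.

X: 2·6+6·0 = 12 | 1·3+4·0+5·1+1·4 = 12
B: 2·0+6·5 = 30 | 1·2+4·6+5·0+1·4 = 30
E: 2·5+6·7 = 52 | 1·3+4·2+5·7+1·6 = 52
D: 2·0+6·4 = 24 | 1·4+4·5+5·0+1·0 = 24
J: 2·1+6·2 = 14 | 1·8+4·0+5·0+1·6 = 14
gcd(2,6,1,4,5,1) = 1

Coefficients: [2, 6, 1, 4, 5, 1]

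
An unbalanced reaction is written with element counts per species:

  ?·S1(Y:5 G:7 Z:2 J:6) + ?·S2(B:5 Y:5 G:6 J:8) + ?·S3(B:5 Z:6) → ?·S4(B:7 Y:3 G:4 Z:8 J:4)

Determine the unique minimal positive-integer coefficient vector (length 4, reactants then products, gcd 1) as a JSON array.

B: 2·0+1·5+6·5 = 35 | 5·7 = 35
Y: 2·5+1·5+6·0 = 15 | 5·3 = 15
G: 2·7+1·6+6·0 = 20 | 5·4 = 20
Z: 2·2+1·0+6·6 = 40 | 5·8 = 40
J: 2·6+1·8+6·0 = 20 | 5·4 = 20
gcd(2,1,6,5) = 1

Coefficients: [2, 1, 6, 5]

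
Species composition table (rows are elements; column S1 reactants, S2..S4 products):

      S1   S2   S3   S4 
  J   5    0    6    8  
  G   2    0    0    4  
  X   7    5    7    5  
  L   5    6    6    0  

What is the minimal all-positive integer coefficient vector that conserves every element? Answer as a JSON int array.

Coefficients: [6, 4, 1, 3]

J: 6·5 = 30 | 4·0+1·6+3·8 = 30
G: 6·2 = 12 | 4·0+1·0+3·4 = 12
X: 6·7 = 42 | 4·5+1·7+3·5 = 42
L: 6·5 = 30 | 4·6+1·6+3·0 = 30
gcd(6,4,1,3) = 1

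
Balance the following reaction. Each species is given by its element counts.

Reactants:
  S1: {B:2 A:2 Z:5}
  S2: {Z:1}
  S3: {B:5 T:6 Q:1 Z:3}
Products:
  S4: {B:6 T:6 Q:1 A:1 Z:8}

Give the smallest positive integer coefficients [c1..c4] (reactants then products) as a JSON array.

B: 1·2+5·0+2·5 = 12 | 2·6 = 12
T: 1·0+5·0+2·6 = 12 | 2·6 = 12
Q: 1·0+5·0+2·1 = 2 | 2·1 = 2
A: 1·2+5·0+2·0 = 2 | 2·1 = 2
Z: 1·5+5·1+2·3 = 16 | 2·8 = 16
gcd(1,5,2,2) = 1

Coefficients: [1, 5, 2, 2]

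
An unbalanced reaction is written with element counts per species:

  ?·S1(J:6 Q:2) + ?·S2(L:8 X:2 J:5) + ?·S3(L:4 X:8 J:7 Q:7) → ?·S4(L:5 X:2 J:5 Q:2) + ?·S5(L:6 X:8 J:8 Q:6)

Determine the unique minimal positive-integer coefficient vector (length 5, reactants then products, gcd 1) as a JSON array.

L: 1·0+4·8+6·4 = 56 | 4·5+6·6 = 56
X: 1·0+4·2+6·8 = 56 | 4·2+6·8 = 56
J: 1·6+4·5+6·7 = 68 | 4·5+6·8 = 68
Q: 1·2+4·0+6·7 = 44 | 4·2+6·6 = 44
gcd(1,4,6,4,6) = 1

Coefficients: [1, 4, 6, 4, 6]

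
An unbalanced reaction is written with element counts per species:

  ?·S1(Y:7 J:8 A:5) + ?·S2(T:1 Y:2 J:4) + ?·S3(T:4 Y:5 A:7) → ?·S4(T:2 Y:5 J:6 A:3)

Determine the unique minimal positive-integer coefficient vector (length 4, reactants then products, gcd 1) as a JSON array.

Coefficients: [1, 4, 1, 4]

T: 1·0+4·1+1·4 = 8 | 4·2 = 8
Y: 1·7+4·2+1·5 = 20 | 4·5 = 20
J: 1·8+4·4+1·0 = 24 | 4·6 = 24
A: 1·5+4·0+1·7 = 12 | 4·3 = 12
gcd(1,4,1,4) = 1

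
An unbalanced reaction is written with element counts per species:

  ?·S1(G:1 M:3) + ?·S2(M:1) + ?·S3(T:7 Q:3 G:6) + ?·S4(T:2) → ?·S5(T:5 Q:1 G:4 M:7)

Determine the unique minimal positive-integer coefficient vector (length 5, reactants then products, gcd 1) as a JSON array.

T: 6·0+3·0+1·7+4·2 = 15 | 3·5 = 15
Q: 6·0+3·0+1·3+4·0 = 3 | 3·1 = 3
G: 6·1+3·0+1·6+4·0 = 12 | 3·4 = 12
M: 6·3+3·1+1·0+4·0 = 21 | 3·7 = 21
gcd(6,3,1,4,3) = 1

Coefficients: [6, 3, 1, 4, 3]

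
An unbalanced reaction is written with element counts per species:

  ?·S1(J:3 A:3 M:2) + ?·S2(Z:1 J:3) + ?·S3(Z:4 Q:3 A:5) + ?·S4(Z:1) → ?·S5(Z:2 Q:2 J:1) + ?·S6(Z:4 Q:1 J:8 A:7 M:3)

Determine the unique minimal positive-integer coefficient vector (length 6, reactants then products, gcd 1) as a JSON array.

Z: 6·0+5·1+2·4+5·1 = 18 | 1·2+4·4 = 18
Q: 6·0+5·0+2·3+5·0 = 6 | 1·2+4·1 = 6
J: 6·3+5·3+2·0+5·0 = 33 | 1·1+4·8 = 33
A: 6·3+5·0+2·5+5·0 = 28 | 1·0+4·7 = 28
M: 6·2+5·0+2·0+5·0 = 12 | 1·0+4·3 = 12
gcd(6,5,2,5,1,4) = 1

Coefficients: [6, 5, 2, 5, 1, 4]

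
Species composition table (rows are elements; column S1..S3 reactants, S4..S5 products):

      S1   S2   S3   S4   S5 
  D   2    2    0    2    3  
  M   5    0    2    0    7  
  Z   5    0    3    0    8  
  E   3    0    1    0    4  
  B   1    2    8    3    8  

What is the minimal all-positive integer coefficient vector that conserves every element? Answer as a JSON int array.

D: 2·2+5·2+2·0 = 14 | 4·2+2·3 = 14
M: 2·5+5·0+2·2 = 14 | 4·0+2·7 = 14
Z: 2·5+5·0+2·3 = 16 | 4·0+2·8 = 16
E: 2·3+5·0+2·1 = 8 | 4·0+2·4 = 8
B: 2·1+5·2+2·8 = 28 | 4·3+2·8 = 28
gcd(2,5,2,4,2) = 1

Coefficients: [2, 5, 2, 4, 2]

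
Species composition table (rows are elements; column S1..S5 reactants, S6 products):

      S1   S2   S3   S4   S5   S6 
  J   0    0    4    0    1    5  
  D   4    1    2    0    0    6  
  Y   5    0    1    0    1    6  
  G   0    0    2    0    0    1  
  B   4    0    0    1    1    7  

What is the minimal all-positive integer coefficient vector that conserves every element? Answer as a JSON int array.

J: 1·0+6·0+1·4+4·0+6·1 = 10 | 2·5 = 10
D: 1·4+6·1+1·2+4·0+6·0 = 12 | 2·6 = 12
Y: 1·5+6·0+1·1+4·0+6·1 = 12 | 2·6 = 12
G: 1·0+6·0+1·2+4·0+6·0 = 2 | 2·1 = 2
B: 1·4+6·0+1·0+4·1+6·1 = 14 | 2·7 = 14
gcd(1,6,1,4,6,2) = 1

Coefficients: [1, 6, 1, 4, 6, 2]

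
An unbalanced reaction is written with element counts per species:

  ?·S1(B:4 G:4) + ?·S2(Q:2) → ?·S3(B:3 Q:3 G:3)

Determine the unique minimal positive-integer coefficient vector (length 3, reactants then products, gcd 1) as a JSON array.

B: 3·4+6·0 = 12 | 4·3 = 12
Q: 3·0+6·2 = 12 | 4·3 = 12
G: 3·4+6·0 = 12 | 4·3 = 12
gcd(3,6,4) = 1

Coefficients: [3, 6, 4]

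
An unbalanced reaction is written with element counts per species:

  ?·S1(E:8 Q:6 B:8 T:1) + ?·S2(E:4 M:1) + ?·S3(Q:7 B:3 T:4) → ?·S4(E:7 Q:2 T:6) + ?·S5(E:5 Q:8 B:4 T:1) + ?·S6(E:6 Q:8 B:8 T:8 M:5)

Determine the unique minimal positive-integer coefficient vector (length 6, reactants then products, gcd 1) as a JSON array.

Coefficients: [1, 5, 4, 1, 3, 1]

E: 1·8+5·4+4·0 = 28 | 1·7+3·5+1·6 = 28
Q: 1·6+5·0+4·7 = 34 | 1·2+3·8+1·8 = 34
B: 1·8+5·0+4·3 = 20 | 1·0+3·4+1·8 = 20
T: 1·1+5·0+4·4 = 17 | 1·6+3·1+1·8 = 17
M: 1·0+5·1+4·0 = 5 | 1·0+3·0+1·5 = 5
gcd(1,5,4,1,3,1) = 1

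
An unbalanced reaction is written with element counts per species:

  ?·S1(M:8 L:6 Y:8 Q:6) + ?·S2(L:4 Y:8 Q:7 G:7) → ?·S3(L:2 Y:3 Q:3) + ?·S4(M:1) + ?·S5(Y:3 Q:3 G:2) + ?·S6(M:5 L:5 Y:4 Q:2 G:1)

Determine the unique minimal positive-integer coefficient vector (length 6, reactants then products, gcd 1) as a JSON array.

M: 3·8+2·0 = 24 | 3·0+4·1+5·0+4·5 = 24
L: 3·6+2·4 = 26 | 3·2+4·0+5·0+4·5 = 26
Y: 3·8+2·8 = 40 | 3·3+4·0+5·3+4·4 = 40
Q: 3·6+2·7 = 32 | 3·3+4·0+5·3+4·2 = 32
G: 3·0+2·7 = 14 | 3·0+4·0+5·2+4·1 = 14
gcd(3,2,3,4,5,4) = 1

Coefficients: [3, 2, 3, 4, 5, 4]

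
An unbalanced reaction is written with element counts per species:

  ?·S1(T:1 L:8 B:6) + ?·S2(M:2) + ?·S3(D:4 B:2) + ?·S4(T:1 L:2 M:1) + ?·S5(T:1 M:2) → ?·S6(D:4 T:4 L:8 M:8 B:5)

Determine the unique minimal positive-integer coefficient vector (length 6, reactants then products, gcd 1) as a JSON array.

Coefficients: [1, 3, 2, 4, 3, 2]

D: 1·0+3·0+2·4+4·0+3·0 = 8 | 2·4 = 8
T: 1·1+3·0+2·0+4·1+3·1 = 8 | 2·4 = 8
L: 1·8+3·0+2·0+4·2+3·0 = 16 | 2·8 = 16
M: 1·0+3·2+2·0+4·1+3·2 = 16 | 2·8 = 16
B: 1·6+3·0+2·2+4·0+3·0 = 10 | 2·5 = 10
gcd(1,3,2,4,3,2) = 1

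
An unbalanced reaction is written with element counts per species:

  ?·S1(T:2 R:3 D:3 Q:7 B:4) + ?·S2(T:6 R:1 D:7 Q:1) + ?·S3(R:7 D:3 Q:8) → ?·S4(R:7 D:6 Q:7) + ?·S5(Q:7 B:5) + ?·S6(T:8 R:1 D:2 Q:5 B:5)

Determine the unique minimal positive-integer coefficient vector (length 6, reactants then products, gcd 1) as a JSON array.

T: 5·2+1·6+2·0 = 16 | 4·0+2·0+2·8 = 16
R: 5·3+1·1+2·7 = 30 | 4·7+2·0+2·1 = 30
D: 5·3+1·7+2·3 = 28 | 4·6+2·0+2·2 = 28
Q: 5·7+1·1+2·8 = 52 | 4·7+2·7+2·5 = 52
B: 5·4+1·0+2·0 = 20 | 4·0+2·5+2·5 = 20
gcd(5,1,2,4,2,2) = 1

Coefficients: [5, 1, 2, 4, 2, 2]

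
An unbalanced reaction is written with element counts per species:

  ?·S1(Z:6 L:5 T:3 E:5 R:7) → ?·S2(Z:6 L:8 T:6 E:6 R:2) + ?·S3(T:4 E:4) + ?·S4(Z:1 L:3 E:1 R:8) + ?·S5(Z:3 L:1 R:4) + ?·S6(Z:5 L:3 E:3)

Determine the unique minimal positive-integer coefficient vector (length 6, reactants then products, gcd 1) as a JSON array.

Z: 6·6 = 36 | 1·6+3·0+3·1+4·3+3·5 = 36
L: 6·5 = 30 | 1·8+3·0+3·3+4·1+3·3 = 30
T: 6·3 = 18 | 1·6+3·4+3·0+4·0+3·0 = 18
E: 6·5 = 30 | 1·6+3·4+3·1+4·0+3·3 = 30
R: 6·7 = 42 | 1·2+3·0+3·8+4·4+3·0 = 42
gcd(6,1,3,3,4,3) = 1

Coefficients: [6, 1, 3, 3, 4, 3]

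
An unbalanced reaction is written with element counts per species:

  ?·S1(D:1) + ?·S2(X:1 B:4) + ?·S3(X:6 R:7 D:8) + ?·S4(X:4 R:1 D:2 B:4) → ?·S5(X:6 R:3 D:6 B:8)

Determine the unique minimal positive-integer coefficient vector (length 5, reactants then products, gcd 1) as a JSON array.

X: 6·0+4·1+1·6+2·4 = 18 | 3·6 = 18
R: 6·0+4·0+1·7+2·1 = 9 | 3·3 = 9
D: 6·1+4·0+1·8+2·2 = 18 | 3·6 = 18
B: 6·0+4·4+1·0+2·4 = 24 | 3·8 = 24
gcd(6,4,1,2,3) = 1

Coefficients: [6, 4, 1, 2, 3]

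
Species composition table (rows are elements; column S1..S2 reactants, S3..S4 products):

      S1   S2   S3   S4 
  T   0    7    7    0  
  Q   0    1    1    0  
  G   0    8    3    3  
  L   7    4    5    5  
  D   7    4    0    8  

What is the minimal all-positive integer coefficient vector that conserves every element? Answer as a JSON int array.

T: 4·0+3·7 = 21 | 3·7+5·0 = 21
Q: 4·0+3·1 = 3 | 3·1+5·0 = 3
G: 4·0+3·8 = 24 | 3·3+5·3 = 24
L: 4·7+3·4 = 40 | 3·5+5·5 = 40
D: 4·7+3·4 = 40 | 3·0+5·8 = 40
gcd(4,3,3,5) = 1

Coefficients: [4, 3, 3, 5]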